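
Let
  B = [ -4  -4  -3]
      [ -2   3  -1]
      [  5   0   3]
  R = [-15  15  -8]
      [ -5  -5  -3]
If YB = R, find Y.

Y = [[0, 5, -1], [-1, -3, -3]]

Right-multiplying both sides by B⁻¹ gives Y = RB⁻¹.
det B = 5, so B⁻¹ = [[9/5, 12/5, 13/5], [1/5, 3/5, 2/5], [-3, -4, -4]].
Y = RB⁻¹ = [[-15, 15, -8], [-5, -5, -3]] · [[9/5, 12/5, 13/5], [1/5, 3/5, 2/5], [-3, -4, -4]] = [[0, 5, -1], [-1, -3, -3]].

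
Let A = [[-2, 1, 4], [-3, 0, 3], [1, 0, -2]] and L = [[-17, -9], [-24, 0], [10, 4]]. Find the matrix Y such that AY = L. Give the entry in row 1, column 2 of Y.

-4

A is on the left of Y, so left-multiply by A⁻¹: Y = A⁻¹L.
det A = -3, so A⁻¹ = [[0, -2/3, -1], [1, 0, 2], [0, -1/3, -1]].
Y = A⁻¹L = [[0, -2/3, -1], [1, 0, 2], [0, -1/3, -1]] · [[-17, -9], [-24, 0], [10, 4]] = [[6, -4], [3, -1], [-2, -4]].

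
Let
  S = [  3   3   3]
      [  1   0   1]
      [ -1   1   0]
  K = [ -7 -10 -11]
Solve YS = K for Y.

Right-multiplying both sides by S⁻¹ gives Y = KS⁻¹.
det S = -3; the adjugate gives S⁻¹ = [[1/3, -1, -1], [1/3, -1, 0], [-1/3, 2, 1]].
Y = KS⁻¹ = [[-7, -10, -11]] · [[1/3, -1, -1], [1/3, -1, 0], [-1/3, 2, 1]] = [[-2, -5, -4]].

Y = [[-2, -5, -4]]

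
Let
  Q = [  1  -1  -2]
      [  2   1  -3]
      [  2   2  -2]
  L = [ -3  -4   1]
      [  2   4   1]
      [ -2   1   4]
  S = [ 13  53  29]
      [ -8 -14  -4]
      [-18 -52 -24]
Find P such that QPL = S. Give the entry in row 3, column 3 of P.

Isolating P: multiply by Q⁻¹ from the left and L⁻¹ from the right, so P = Q⁻¹SL⁻¹.
det Q = 2, so Q⁻¹ = [[2, -3, 5/2], [-1, 1, -1/2], [1, -2, 3/2]].
det L = 5; the adjugate gives L⁻¹ = [[3, 17/5, -8/5], [-2, -2, 1], [2, 11/5, -4/5]].
Q⁻¹S = [[5, 18, 10], [-12, -41, -21], [2, 3, 1]].
P = (Q⁻¹S)L⁻¹ = [[-1, 3, 2], [4, -5, -5], [2, 3, -1]].

-1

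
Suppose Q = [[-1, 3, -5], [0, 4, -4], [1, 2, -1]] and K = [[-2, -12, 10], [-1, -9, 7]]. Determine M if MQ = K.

M = [[0, -2, -2], [1, -3, 0]]

Right-multiplying both sides by Q⁻¹ gives M = KQ⁻¹.
det Q = 4, so Q⁻¹ = [[1, -7/4, 2], [-1, 3/2, -1], [-1, 5/4, -1]].
M = KQ⁻¹ = [[-2, -12, 10], [-1, -9, 7]] · [[1, -7/4, 2], [-1, 3/2, -1], [-1, 5/4, -1]] = [[0, -2, -2], [1, -3, 0]].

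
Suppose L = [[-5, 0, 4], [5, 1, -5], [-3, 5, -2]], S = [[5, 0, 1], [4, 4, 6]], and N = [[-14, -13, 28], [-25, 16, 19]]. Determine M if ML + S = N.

M = [[2, -3, -2], [1, -3, 3]]

ML = N − S = [[-19, -13, 27], [-29, 12, 13]].
L is on the right of M, so right-multiply by L⁻¹: M = (N − S)L⁻¹.
L has determinant -3; L⁻¹ = [[-23/3, -20/3, 4/3], [-25/3, -22/3, 5/3], [-28/3, -25/3, 5/3]].
M = (N − S)L⁻¹ = [[2, -3, -2], [1, -3, 3]].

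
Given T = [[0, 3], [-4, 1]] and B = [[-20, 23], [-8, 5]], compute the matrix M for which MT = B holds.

M = [[6, 5], [1, 2]]

Since T sits to the right of M, M = BT⁻¹.
det T = 12; the adjugate gives T⁻¹ = [[1/12, -1/4], [1/3, 0]].
M = BT⁻¹ = [[-20, 23], [-8, 5]] · [[1/12, -1/4], [1/3, 0]] = [[6, 5], [1, 2]].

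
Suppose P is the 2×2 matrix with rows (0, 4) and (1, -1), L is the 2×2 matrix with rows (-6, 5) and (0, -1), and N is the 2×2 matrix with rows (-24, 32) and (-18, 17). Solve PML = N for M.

M = [[4, -5], [1, -3]]

Isolating M: multiply by P⁻¹ from the left and L⁻¹ from the right, so M = P⁻¹NL⁻¹.
P has determinant -4; P⁻¹ = [[1/4, 1], [1/4, 0]].
det L = 6; the adjugate gives L⁻¹ = [[-1/6, -5/6], [0, -1]].
P⁻¹N = [[-24, 25], [-6, 8]].
M = (P⁻¹N)L⁻¹ = [[4, -5], [1, -3]].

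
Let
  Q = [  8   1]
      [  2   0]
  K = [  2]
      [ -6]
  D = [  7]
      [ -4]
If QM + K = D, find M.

M = [[1], [-3]]

QM = D − K = [[5], [2]].
Left-multiplying both sides by Q⁻¹ gives M = Q⁻¹(D − K).
det Q = -2; the adjugate gives Q⁻¹ = [[0, 1/2], [1, -4]].
M = Q⁻¹(D − K) = [[1], [-3]].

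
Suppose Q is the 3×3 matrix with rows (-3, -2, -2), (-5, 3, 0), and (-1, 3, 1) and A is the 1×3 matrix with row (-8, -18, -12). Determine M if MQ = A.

Since Q sits to the right of M, M = AQ⁻¹.
det Q = 5; the adjugate gives Q⁻¹ = [[3/5, -4/5, 6/5], [1, -1, 2], [-12/5, 11/5, -19/5]].
M = AQ⁻¹ = [[-8, -18, -12]] · [[3/5, -4/5, 6/5], [1, -1, 2], [-12/5, 11/5, -19/5]] = [[6, -2, 0]].

M = [[6, -2, 0]]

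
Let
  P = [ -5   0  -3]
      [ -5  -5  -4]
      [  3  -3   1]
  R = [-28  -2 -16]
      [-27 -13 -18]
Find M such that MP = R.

M = [[-2, 4, -6], [-2, 5, -4]]

Since P sits to the right of M, M = RP⁻¹.
P has determinant -5; P⁻¹ = [[17/5, -9/5, 3], [7/5, -4/5, 1], [-6, 3, -5]].
M = RP⁻¹ = [[-28, -2, -16], [-27, -13, -18]] · [[17/5, -9/5, 3], [7/5, -4/5, 1], [-6, 3, -5]] = [[-2, 4, -6], [-2, 5, -4]].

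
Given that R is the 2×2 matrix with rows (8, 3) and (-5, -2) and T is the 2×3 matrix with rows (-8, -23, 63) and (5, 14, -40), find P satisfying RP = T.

Left-multiplying both sides by R⁻¹ gives P = R⁻¹T.
det R = -1; the adjugate gives R⁻¹ = [[2, 3], [-5, -8]].
P = R⁻¹T = [[2, 3], [-5, -8]] · [[-8, -23, 63], [5, 14, -40]] = [[-1, -4, 6], [0, 3, 5]].

P = [[-1, -4, 6], [0, 3, 5]]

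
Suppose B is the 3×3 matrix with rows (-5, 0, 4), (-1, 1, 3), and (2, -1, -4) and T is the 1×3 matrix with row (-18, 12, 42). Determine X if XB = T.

X = [[0, 6, -6]]

B is on the right of X, so right-multiply by B⁻¹: X = TB⁻¹.
det B = 1, so B⁻¹ = [[-1, -4, -4], [2, 12, 11], [-1, -5, -5]].
X = TB⁻¹ = [[-18, 12, 42]] · [[-1, -4, -4], [2, 12, 11], [-1, -5, -5]] = [[0, 6, -6]].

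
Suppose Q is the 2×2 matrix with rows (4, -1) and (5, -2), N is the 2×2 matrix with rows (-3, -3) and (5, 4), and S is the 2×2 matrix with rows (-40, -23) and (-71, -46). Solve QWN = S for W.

Left-multiply by Q⁻¹ and right-multiply by N⁻¹: W = Q⁻¹SN⁻¹.
det Q = -3, so Q⁻¹ = [[2/3, -1/3], [5/3, -4/3]].
N has determinant 3; N⁻¹ = [[4/3, 1], [-5/3, -1]].
Q⁻¹S = [[-3, 0], [28, 23]].
W = (Q⁻¹S)N⁻¹ = [[-4, -3], [-1, 5]].

W = [[-4, -3], [-1, 5]]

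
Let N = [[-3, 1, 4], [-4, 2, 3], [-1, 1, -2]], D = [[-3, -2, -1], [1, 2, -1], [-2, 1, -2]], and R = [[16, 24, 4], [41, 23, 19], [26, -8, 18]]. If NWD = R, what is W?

Isolating W: multiply by N⁻¹ from the left and D⁻¹ from the right, so W = N⁻¹RD⁻¹.
det N = 2, so N⁻¹ = [[-7/2, 3, -5/2], [-11/2, 5, -7/2], [-1, 1, -1]].
D has determinant -4; D⁻¹ = [[3/4, 5/4, -1], [-1, -1, 1], [-5/4, -7/4, 1]].
N⁻¹R = [[2, 5, -2], [26, 11, 10], [-1, 7, -3]].
W = (N⁻¹R)D⁻¹ = [[-1, 1, 1], [-4, 4, -5], [-4, -3, 5]].

W = [[-1, 1, 1], [-4, 4, -5], [-4, -3, 5]]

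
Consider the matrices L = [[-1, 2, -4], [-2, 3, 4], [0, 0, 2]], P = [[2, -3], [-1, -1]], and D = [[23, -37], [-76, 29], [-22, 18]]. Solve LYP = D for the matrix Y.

Left-multiply by L⁻¹ and right-multiply by P⁻¹: Y = L⁻¹DP⁻¹.
det L = 2, so L⁻¹ = [[3, -2, 10], [2, -1, 6], [0, 0, 1/2]].
det P = -5; the adjugate gives P⁻¹ = [[1/5, -3/5], [-1/5, -2/5]].
L⁻¹D = [[1, 11], [-10, 5], [-11, 9]].
Y = (L⁻¹D)P⁻¹ = [[-2, -5], [-3, 4], [-4, 3]].

Y = [[-2, -5], [-3, 4], [-4, 3]]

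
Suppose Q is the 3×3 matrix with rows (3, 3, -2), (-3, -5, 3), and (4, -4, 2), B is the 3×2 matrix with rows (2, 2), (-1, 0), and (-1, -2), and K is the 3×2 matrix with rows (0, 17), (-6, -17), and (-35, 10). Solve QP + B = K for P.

QP = K − B = [[-2, 15], [-5, -17], [-34, 12]].
Since Q multiplies P on the left, P = Q⁻¹(K − B).
det Q = -4; the adjugate gives Q⁻¹ = [[-1/2, -1/2, 1/4], [-9/2, -7/2, 3/4], [-8, -6, 3/2]].
P = Q⁻¹(K − B) = [[-5, 4], [1, 1], [-5, 0]].

P = [[-5, 4], [1, 1], [-5, 0]]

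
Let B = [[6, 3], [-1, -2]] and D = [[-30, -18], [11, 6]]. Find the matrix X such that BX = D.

X = [[-3, -2], [-4, -2]]

Since B multiplies X on the left, X = B⁻¹D.
det B = -9, so B⁻¹ = [[2/9, 1/3], [-1/9, -2/3]].
X = B⁻¹D = [[2/9, 1/3], [-1/9, -2/3]] · [[-30, -18], [11, 6]] = [[-3, -2], [-4, -2]].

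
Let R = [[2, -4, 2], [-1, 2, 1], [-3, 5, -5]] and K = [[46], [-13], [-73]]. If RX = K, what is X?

R is on the left of X, so left-multiply by R⁻¹: X = R⁻¹K.
det R = 4; the adjugate gives R⁻¹ = [[-15/4, -5/2, -2], [-2, -1, -1], [1/4, 1/2, 0]].
X = R⁻¹K = [[-15/4, -5/2, -2], [-2, -1, -1], [1/4, 1/2, 0]] · [[46], [-13], [-73]] = [[6], [-6], [5]].

X = [[6], [-6], [5]]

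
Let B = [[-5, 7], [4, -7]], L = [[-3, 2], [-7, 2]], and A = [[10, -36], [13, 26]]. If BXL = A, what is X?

X = [[3, 2], [-2, 3]]

Isolating X: multiply by B⁻¹ from the left and L⁻¹ from the right, so X = B⁻¹AL⁻¹.
det B = 7, so B⁻¹ = [[-1, -1], [-4/7, -5/7]].
det L = 8; the adjugate gives L⁻¹ = [[1/4, -1/4], [7/8, -3/8]].
B⁻¹A = [[-23, 10], [-15, 2]].
X = (B⁻¹A)L⁻¹ = [[3, 2], [-2, 3]].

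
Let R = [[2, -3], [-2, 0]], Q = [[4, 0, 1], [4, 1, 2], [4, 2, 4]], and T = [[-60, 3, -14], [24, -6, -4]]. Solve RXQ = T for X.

X = [[-4, -1, 2], [4, -3, 2]]

X = R⁻¹TQ⁻¹ (apply R⁻¹ on the left and Q⁻¹ on the right).
det R = -6, so R⁻¹ = [[0, -1/2], [-1/3, -1/3]].
det Q = 4, so Q⁻¹ = [[0, 1/2, -1/4], [-2, 3, -1], [1, -2, 1]].
R⁻¹T = [[-12, 3, 2], [12, 1, 6]].
X = (R⁻¹T)Q⁻¹ = [[-4, -1, 2], [4, -3, 2]].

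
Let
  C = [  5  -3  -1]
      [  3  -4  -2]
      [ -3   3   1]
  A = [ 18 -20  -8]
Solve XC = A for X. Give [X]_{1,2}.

Since C sits to the right of X, X = AC⁻¹.
det C = 4, so C⁻¹ = [[1/2, 0, 1/2], [3/4, 1/2, 7/4], [-3/4, -3/2, -11/4]].
X = AC⁻¹ = [[18, -20, -8]] · [[1/2, 0, 1/2], [3/4, 1/2, 7/4], [-3/4, -3/2, -11/4]] = [[0, 2, -4]].

2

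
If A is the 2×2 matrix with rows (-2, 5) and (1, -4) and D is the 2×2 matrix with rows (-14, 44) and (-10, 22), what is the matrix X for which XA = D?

A is on the right of X, so right-multiply by A⁻¹: X = DA⁻¹.
det A = 3, so A⁻¹ = [[-4/3, -5/3], [-1/3, -2/3]].
X = DA⁻¹ = [[-14, 44], [-10, 22]] · [[-4/3, -5/3], [-1/3, -2/3]] = [[4, -6], [6, 2]].

X = [[4, -6], [6, 2]]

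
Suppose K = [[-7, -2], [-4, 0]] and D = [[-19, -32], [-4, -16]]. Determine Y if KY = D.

Y = [[1, 4], [6, 2]]

Left-multiplying both sides by K⁻¹ gives Y = K⁻¹D.
det K = -8, so K⁻¹ = [[0, -1/4], [-1/2, 7/8]].
Y = K⁻¹D = [[0, -1/4], [-1/2, 7/8]] · [[-19, -32], [-4, -16]] = [[1, 4], [6, 2]].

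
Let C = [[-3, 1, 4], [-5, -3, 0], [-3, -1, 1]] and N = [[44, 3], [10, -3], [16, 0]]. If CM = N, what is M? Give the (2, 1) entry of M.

5

Since C multiplies M on the left, M = C⁻¹N.
det C = -2; the adjugate gives C⁻¹ = [[3/2, 5/2, -6], [-5/2, -9/2, 10], [2, 3, -7]].
M = C⁻¹N = [[3/2, 5/2, -6], [-5/2, -9/2, 10], [2, 3, -7]] · [[44, 3], [10, -3], [16, 0]] = [[-5, -3], [5, 6], [6, -3]].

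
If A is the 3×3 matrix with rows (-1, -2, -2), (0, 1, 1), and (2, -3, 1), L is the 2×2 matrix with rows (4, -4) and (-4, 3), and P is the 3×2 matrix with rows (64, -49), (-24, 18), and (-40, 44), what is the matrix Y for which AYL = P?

Y = [[-1, 3], [3, 4], [-3, 2]]

Isolating Y: multiply by A⁻¹ from the left and L⁻¹ from the right, so Y = A⁻¹PL⁻¹.
det A = -4, so A⁻¹ = [[-1, -2, 0], [-1/2, -3/4, -1/4], [1/2, 7/4, 1/4]].
L has determinant -4; L⁻¹ = [[-3/4, -1], [-1, -1]].
A⁻¹P = [[-16, 13], [-4, 0], [-20, 18]].
Y = (A⁻¹P)L⁻¹ = [[-1, 3], [3, 4], [-3, 2]].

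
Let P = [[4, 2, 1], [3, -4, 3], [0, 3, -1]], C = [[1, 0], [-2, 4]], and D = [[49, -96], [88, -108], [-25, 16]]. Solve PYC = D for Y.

Y = [[1, -5], [-4, 0], [5, -4]]

Y = P⁻¹DC⁻¹ (apply P⁻¹ on the left and C⁻¹ on the right).
det P = -5; the adjugate gives P⁻¹ = [[1, -1, -2], [-3/5, 4/5, 9/5], [-9/5, 12/5, 22/5]].
det C = 4, so C⁻¹ = [[1, 0], [1/2, 1/4]].
P⁻¹D = [[11, -20], [-4, 0], [13, -16]].
Y = (P⁻¹D)C⁻¹ = [[1, -5], [-4, 0], [5, -4]].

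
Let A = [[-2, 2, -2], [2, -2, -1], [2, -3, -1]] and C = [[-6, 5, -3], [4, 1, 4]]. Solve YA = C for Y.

Y = [[2, -2, 1], [-2, 5, -5]]

Right-multiplying both sides by A⁻¹ gives Y = CA⁻¹.
A has determinant 6; A⁻¹ = [[-1/6, 4/3, -1], [0, 1, -1], [-1/3, -1/3, 0]].
Y = CA⁻¹ = [[-6, 5, -3], [4, 1, 4]] · [[-1/6, 4/3, -1], [0, 1, -1], [-1/3, -1/3, 0]] = [[2, -2, 1], [-2, 5, -5]].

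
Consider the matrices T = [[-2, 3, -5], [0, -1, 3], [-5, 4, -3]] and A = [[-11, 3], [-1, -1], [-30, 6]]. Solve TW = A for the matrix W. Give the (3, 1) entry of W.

-1

T is on the left of W, so left-multiply by T⁻¹: W = T⁻¹A.
det T = -2, so T⁻¹ = [[9/2, 11/2, -2], [15/2, 19/2, -3], [5/2, 7/2, -1]].
W = T⁻¹A = [[9/2, 11/2, -2], [15/2, 19/2, -3], [5/2, 7/2, -1]] · [[-11, 3], [-1, -1], [-30, 6]] = [[5, -4], [-2, -5], [-1, -2]].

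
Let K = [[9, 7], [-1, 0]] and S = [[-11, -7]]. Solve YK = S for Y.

Since K sits to the right of Y, Y = SK⁻¹.
K has determinant 7; K⁻¹ = [[0, -1], [1/7, 9/7]].
Y = SK⁻¹ = [[-11, -7]] · [[0, -1], [1/7, 9/7]] = [[-1, 2]].

Y = [[-1, 2]]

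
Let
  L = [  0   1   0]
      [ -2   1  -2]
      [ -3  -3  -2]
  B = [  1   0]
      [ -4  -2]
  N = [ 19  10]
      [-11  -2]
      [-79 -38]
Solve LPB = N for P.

P = [[0, 2], [-1, -5], [3, -5]]

Left-multiply by L⁻¹ and right-multiply by B⁻¹: P = L⁻¹NB⁻¹.
L has determinant 2; L⁻¹ = [[-4, 1, -1], [1, 0, 0], [9/2, -3/2, 1]].
B has determinant -2; B⁻¹ = [[1, 0], [-2, -1/2]].
L⁻¹N = [[-8, -4], [19, 10], [23, 10]].
P = (L⁻¹N)B⁻¹ = [[0, 2], [-1, -5], [3, -5]].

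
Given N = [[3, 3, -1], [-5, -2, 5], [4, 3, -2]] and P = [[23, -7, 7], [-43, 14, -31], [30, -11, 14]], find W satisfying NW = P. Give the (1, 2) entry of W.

N is on the left of W, so left-multiply by N⁻¹: W = N⁻¹P.
N has determinant 4; N⁻¹ = [[-11/4, 3/4, 13/4], [5/2, -1/2, -5/2], [-7/4, 3/4, 9/4]].
W = N⁻¹P = [[-11/4, 3/4, 13/4], [5/2, -1/2, -5/2], [-7/4, 3/4, 9/4]] · [[23, -7, 7], [-43, 14, -31], [30, -11, 14]] = [[2, -6, 3], [4, 3, -2], [-5, -2, -4]].

-6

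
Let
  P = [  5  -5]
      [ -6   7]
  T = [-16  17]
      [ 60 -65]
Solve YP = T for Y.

Right-multiplying both sides by P⁻¹ gives Y = TP⁻¹.
P has determinant 5; P⁻¹ = [[7/5, 1], [6/5, 1]].
Y = TP⁻¹ = [[-16, 17], [60, -65]] · [[7/5, 1], [6/5, 1]] = [[-2, 1], [6, -5]].

Y = [[-2, 1], [6, -5]]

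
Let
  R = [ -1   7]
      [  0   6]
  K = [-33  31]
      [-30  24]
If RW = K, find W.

W = [[-2, -3], [-5, 4]]

R is on the left of W, so left-multiply by R⁻¹: W = R⁻¹K.
det R = -6; the adjugate gives R⁻¹ = [[-1, 7/6], [0, 1/6]].
W = R⁻¹K = [[-1, 7/6], [0, 1/6]] · [[-33, 31], [-30, 24]] = [[-2, -3], [-5, 4]].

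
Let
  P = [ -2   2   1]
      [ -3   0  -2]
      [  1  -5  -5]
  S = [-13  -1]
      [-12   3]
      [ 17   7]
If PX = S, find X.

X = [[2, -3], [-6, -5], [3, 3]]

Since P multiplies X on the left, X = P⁻¹S.
P has determinant 1; P⁻¹ = [[-10, 5, -4], [-17, 9, -7], [15, -8, 6]].
X = P⁻¹S = [[-10, 5, -4], [-17, 9, -7], [15, -8, 6]] · [[-13, -1], [-12, 3], [17, 7]] = [[2, -3], [-6, -5], [3, 3]].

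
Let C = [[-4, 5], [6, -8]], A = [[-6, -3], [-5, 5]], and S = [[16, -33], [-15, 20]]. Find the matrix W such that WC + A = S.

WC = S − A = [[22, -30], [-10, 15]].
Since C sits to the right of W, W = (S − A)C⁻¹.
det C = 2, so C⁻¹ = [[-4, -5/2], [-3, -2]].
W = (S − A)C⁻¹ = [[2, 5], [-5, -5]].

W = [[2, 5], [-5, -5]]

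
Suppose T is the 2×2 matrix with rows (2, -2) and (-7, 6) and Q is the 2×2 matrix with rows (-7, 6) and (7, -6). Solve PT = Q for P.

P = [[0, 1], [0, -1]]

Since T sits to the right of P, P = QT⁻¹.
det T = -2; the adjugate gives T⁻¹ = [[-3, -1], [-7/2, -1]].
P = QT⁻¹ = [[-7, 6], [7, -6]] · [[-3, -1], [-7/2, -1]] = [[0, 1], [0, -1]].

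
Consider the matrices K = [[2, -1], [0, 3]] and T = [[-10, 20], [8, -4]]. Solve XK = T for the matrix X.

X = [[-5, 5], [4, 0]]

K is on the right of X, so right-multiply by K⁻¹: X = TK⁻¹.
K has determinant 6; K⁻¹ = [[1/2, 1/6], [0, 1/3]].
X = TK⁻¹ = [[-10, 20], [8, -4]] · [[1/2, 1/6], [0, 1/3]] = [[-5, 5], [4, 0]].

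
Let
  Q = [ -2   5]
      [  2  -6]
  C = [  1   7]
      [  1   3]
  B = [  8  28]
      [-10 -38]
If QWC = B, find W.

W = [[2, -1], [1, 1]]

Isolating W: multiply by Q⁻¹ from the left and C⁻¹ from the right, so W = Q⁻¹BC⁻¹.
Q has determinant 2; Q⁻¹ = [[-3, -5/2], [-1, -1]].
det C = -4; the adjugate gives C⁻¹ = [[-3/4, 7/4], [1/4, -1/4]].
Q⁻¹B = [[1, 11], [2, 10]].
W = (Q⁻¹B)C⁻¹ = [[2, -1], [1, 1]].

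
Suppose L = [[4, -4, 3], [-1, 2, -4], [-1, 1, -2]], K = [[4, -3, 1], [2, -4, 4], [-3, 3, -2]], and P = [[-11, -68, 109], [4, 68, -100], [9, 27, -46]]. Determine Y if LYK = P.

Isolating Y: multiply by L⁻¹ from the left and K⁻¹ from the right, so Y = L⁻¹PK⁻¹.
L has determinant -5; L⁻¹ = [[0, 1, -2], [-2/5, 1, -13/5], [-1/5, 0, -4/5]].
det K = 2; the adjugate gives K⁻¹ = [[-2, -3/2, -4], [-4, -5/2, -7], [-3, -3/2, -5]].
L⁻¹P = [[-14, 14, -8], [-15, 25, -24], [-5, -8, 15]].
Y = (L⁻¹P)K⁻¹ = [[-4, -2, -2], [2, -4, 5], [-3, 5, 1]].

Y = [[-4, -2, -2], [2, -4, 5], [-3, 5, 1]]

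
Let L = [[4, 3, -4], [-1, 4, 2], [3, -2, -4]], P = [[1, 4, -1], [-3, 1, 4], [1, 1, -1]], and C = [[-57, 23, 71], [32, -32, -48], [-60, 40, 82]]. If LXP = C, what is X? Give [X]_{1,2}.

2

X = L⁻¹CP⁻¹ (apply L⁻¹ on the left and P⁻¹ on the right).
L has determinant -2; L⁻¹ = [[6, -10, -11], [-1, 2, 2], [5, -17/2, -19/2]].
det P = 3; the adjugate gives P⁻¹ = [[-5/3, 1, 17/3], [1/3, 0, -1/3], [-4/3, 1, 13/3]].
L⁻¹C = [[-2, 18, 4], [1, -7, -3], [13, 7, -16]].
X = (L⁻¹C)P⁻¹ = [[4, 2, 0], [0, -2, -5], [2, -3, 2]].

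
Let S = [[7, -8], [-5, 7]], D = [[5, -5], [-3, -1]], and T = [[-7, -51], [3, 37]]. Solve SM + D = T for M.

SM = T − D = [[-12, -46], [6, 38]].
Since S multiplies M on the left, M = S⁻¹(T − D).
det S = 9, so S⁻¹ = [[7/9, 8/9], [5/9, 7/9]].
M = S⁻¹(T − D) = [[-4, -2], [-2, 4]].

M = [[-4, -2], [-2, 4]]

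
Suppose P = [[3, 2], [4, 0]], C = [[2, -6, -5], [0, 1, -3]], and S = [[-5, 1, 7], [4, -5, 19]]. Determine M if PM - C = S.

PM = S + C = [[-3, -5, 2], [4, -4, 16]].
Since P multiplies M on the left, M = P⁻¹(S + C).
det P = -8; the adjugate gives P⁻¹ = [[0, 1/4], [1/2, -3/8]].
M = P⁻¹(S + C) = [[1, -1, 4], [-3, -1, -5]].

M = [[1, -1, 4], [-3, -1, -5]]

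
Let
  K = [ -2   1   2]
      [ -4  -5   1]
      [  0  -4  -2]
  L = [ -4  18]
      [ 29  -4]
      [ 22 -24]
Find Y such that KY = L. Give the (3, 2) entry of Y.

Since K multiplies Y on the left, Y = K⁻¹L.
K has determinant -4; K⁻¹ = [[-7/2, 3/2, -11/4], [2, -1, 3/2], [-4, 2, -7/2]].
Y = K⁻¹L = [[-7/2, 3/2, -11/4], [2, -1, 3/2], [-4, 2, -7/2]] · [[-4, 18], [29, -4], [22, -24]] = [[-3, -3], [-4, 4], [-3, 4]].

4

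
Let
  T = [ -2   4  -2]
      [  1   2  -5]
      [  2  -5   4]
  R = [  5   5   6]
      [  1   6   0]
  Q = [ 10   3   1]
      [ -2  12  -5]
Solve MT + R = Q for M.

M = [[3, 3, 4], [-3, -1, -4]]

MT = Q − R = [[5, -2, -5], [-3, 6, -5]].
T is on the right of M, so right-multiply by T⁻¹: M = (Q − R)T⁻¹.
det T = -4, so T⁻¹ = [[17/4, 3/2, 4], [7/2, 1, 3], [9/4, 1/2, 2]].
M = (Q − R)T⁻¹ = [[3, 3, 4], [-3, -1, -4]].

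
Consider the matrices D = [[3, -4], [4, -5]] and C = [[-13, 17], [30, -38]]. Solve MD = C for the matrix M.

M = [[-3, -1], [2, 6]]

D is on the right of M, so right-multiply by D⁻¹: M = CD⁻¹.
det D = 1, so D⁻¹ = [[-5, 4], [-4, 3]].
M = CD⁻¹ = [[-13, 17], [30, -38]] · [[-5, 4], [-4, 3]] = [[-3, -1], [2, 6]].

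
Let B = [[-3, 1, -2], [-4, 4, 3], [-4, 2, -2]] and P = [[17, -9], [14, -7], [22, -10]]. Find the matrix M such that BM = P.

M = [[-4, 5], [1, 4], [-2, -1]]

Since B multiplies M on the left, M = B⁻¹P.
B has determinant 6; B⁻¹ = [[-7/3, -1/3, 11/6], [-10/3, -1/3, 17/6], [4/3, 1/3, -4/3]].
M = B⁻¹P = [[-7/3, -1/3, 11/6], [-10/3, -1/3, 17/6], [4/3, 1/3, -4/3]] · [[17, -9], [14, -7], [22, -10]] = [[-4, 5], [1, 4], [-2, -1]].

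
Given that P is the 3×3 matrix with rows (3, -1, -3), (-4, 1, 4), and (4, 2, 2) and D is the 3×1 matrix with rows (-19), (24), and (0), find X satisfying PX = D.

Left-multiplying both sides by P⁻¹ gives X = P⁻¹D.
P has determinant -6; P⁻¹ = [[1, 2/3, 1/6], [-4, -3, 0], [2, 5/3, 1/6]].
X = P⁻¹D = [[1, 2/3, 1/6], [-4, -3, 0], [2, 5/3, 1/6]] · [[-19], [24], [0]] = [[-3], [4], [2]].

X = [[-3], [4], [2]]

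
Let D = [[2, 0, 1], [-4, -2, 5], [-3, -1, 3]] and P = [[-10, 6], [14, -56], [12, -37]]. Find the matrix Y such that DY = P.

Since D multiplies Y on the left, Y = D⁻¹P.
D has determinant -4; D⁻¹ = [[1/4, 1/4, -1/2], [3/4, -9/4, 7/2], [1/2, -1/2, 1]].
Y = D⁻¹P = [[1/4, 1/4, -1/2], [3/4, -9/4, 7/2], [1/2, -1/2, 1]] · [[-10, 6], [14, -56], [12, -37]] = [[-5, 6], [3, 1], [0, -6]].

Y = [[-5, 6], [3, 1], [0, -6]]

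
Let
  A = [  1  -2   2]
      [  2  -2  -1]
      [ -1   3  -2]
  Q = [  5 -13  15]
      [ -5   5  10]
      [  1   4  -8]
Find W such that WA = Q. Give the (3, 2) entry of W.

Since A sits to the right of W, W = QA⁻¹.
det A = 5; the adjugate gives A⁻¹ = [[7/5, 2/5, 6/5], [1, 0, 1], [4/5, -1/5, 2/5]].
W = QA⁻¹ = [[5, -13, 15], [-5, 5, 10], [1, 4, -8]] · [[7/5, 2/5, 6/5], [1, 0, 1], [4/5, -1/5, 2/5]] = [[6, -1, -1], [6, -4, 3], [-1, 2, 2]].

2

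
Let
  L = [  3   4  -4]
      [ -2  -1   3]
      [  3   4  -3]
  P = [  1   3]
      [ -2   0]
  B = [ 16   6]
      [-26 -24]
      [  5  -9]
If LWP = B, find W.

Isolating W: multiply by L⁻¹ from the left and P⁻¹ from the right, so W = L⁻¹BP⁻¹.
L has determinant 5; L⁻¹ = [[-9/5, -4/5, 8/5], [3/5, 3/5, -1/5], [-1, 0, 1]].
det P = 6; the adjugate gives P⁻¹ = [[0, -1/2], [1/3, 1/6]].
L⁻¹B = [[0, -6], [-7, -9], [-11, -15]].
W = (L⁻¹B)P⁻¹ = [[-2, -1], [-3, 2], [-5, 3]].

W = [[-2, -1], [-3, 2], [-5, 3]]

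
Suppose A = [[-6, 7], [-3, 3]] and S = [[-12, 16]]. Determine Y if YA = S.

Y = [[4, -4]]

Right-multiplying both sides by A⁻¹ gives Y = SA⁻¹.
A has determinant 3; A⁻¹ = [[1, -7/3], [1, -2]].
Y = SA⁻¹ = [[-12, 16]] · [[1, -7/3], [1, -2]] = [[4, -4]].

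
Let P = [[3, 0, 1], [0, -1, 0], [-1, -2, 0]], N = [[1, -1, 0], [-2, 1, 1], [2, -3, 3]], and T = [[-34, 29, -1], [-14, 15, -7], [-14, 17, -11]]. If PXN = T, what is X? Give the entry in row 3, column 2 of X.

X = P⁻¹TN⁻¹ (apply P⁻¹ on the left and N⁻¹ on the right).
det P = -1; the adjugate gives P⁻¹ = [[0, 2, -1], [0, -1, 0], [1, -6, 3]].
det N = -2, so N⁻¹ = [[-3, -3/2, 1/2], [-4, -3/2, 1/2], [-2, -1/2, 1/2]].
P⁻¹T = [[-14, 13, -3], [14, -15, 7], [8, -10, 8]].
X = (P⁻¹T)N⁻¹ = [[-4, 3, -2], [4, -2, 3], [0, -1, 3]].

-1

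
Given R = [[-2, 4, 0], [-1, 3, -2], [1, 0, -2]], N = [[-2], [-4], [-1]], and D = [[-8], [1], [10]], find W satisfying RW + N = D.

W = [[3], [0], [-4]]

RW = D − N = [[-6], [5], [11]].
Left-multiplying both sides by R⁻¹ gives W = R⁻¹(D − N).
det R = -4; the adjugate gives R⁻¹ = [[3/2, -2, 2], [1, -1, 1], [3/4, -1, 1/2]].
W = R⁻¹(D − N) = [[3], [0], [-4]].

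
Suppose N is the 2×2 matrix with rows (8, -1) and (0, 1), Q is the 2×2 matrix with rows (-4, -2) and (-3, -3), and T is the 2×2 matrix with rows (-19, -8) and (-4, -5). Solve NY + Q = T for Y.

NY = T − Q = [[-15, -6], [-1, -2]].
Left-multiplying both sides by N⁻¹ gives Y = N⁻¹(T − Q).
N has determinant 8; N⁻¹ = [[1/8, 1/8], [0, 1]].
Y = N⁻¹(T − Q) = [[-2, -1], [-1, -2]].

Y = [[-2, -1], [-1, -2]]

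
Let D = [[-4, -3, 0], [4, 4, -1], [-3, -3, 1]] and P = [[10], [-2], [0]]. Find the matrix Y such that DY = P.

D is on the left of Y, so left-multiply by D⁻¹: Y = D⁻¹P.
det D = -1; the adjugate gives D⁻¹ = [[-1, -3, -3], [1, 4, 4], [0, 3, 4]].
Y = D⁻¹P = [[-1, -3, -3], [1, 4, 4], [0, 3, 4]] · [[10], [-2], [0]] = [[-4], [2], [-6]].

Y = [[-4], [2], [-6]]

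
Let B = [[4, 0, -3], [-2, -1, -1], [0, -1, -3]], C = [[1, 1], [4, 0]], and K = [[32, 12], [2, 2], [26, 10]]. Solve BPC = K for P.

Left-multiply by B⁻¹ and right-multiply by C⁻¹: P = B⁻¹KC⁻¹.
det B = 2; the adjugate gives B⁻¹ = [[1, 3/2, -3/2], [-3, -6, 5], [1, 2, -2]].
C has determinant -4; C⁻¹ = [[0, 1/4], [1, -1/4]].
B⁻¹K = [[-4, 0], [22, 2], [-16, -4]].
P = (B⁻¹K)C⁻¹ = [[0, -1], [2, 5], [-4, -3]].

P = [[0, -1], [2, 5], [-4, -3]]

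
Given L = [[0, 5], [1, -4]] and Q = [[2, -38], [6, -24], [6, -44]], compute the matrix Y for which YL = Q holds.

Y = [[-6, 2], [0, 6], [-4, 6]]

Since L sits to the right of Y, Y = QL⁻¹.
det L = -5, so L⁻¹ = [[4/5, 1], [1/5, 0]].
Y = QL⁻¹ = [[2, -38], [6, -24], [6, -44]] · [[4/5, 1], [1/5, 0]] = [[-6, 2], [0, 6], [-4, 6]].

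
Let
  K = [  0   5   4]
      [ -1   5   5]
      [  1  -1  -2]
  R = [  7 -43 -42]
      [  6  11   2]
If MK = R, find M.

K is on the right of M, so right-multiply by K⁻¹: M = RK⁻¹.
det K = -1, so K⁻¹ = [[5, -6, -5], [-3, 4, 4], [4, -5, -5]].
M = RK⁻¹ = [[7, -43, -42], [6, 11, 2]] · [[5, -6, -5], [-3, 4, 4], [4, -5, -5]] = [[-4, -4, 3], [5, -2, 4]].

M = [[-4, -4, 3], [5, -2, 4]]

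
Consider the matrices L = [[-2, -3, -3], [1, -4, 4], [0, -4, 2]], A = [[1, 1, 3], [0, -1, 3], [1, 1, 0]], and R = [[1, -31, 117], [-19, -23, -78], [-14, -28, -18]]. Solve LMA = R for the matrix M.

M = [[-2, -4, 3], [3, -5, -1], [-4, -3, 1]]

Left-multiply by L⁻¹ and right-multiply by A⁻¹: M = L⁻¹RA⁻¹.
det L = 2, so L⁻¹ = [[4, 9, -12], [-1, -2, 5/2], [-2, -4, 11/2]].
A has determinant 3; A⁻¹ = [[-1, 1, 2], [1, -1, -1], [1/3, 0, -1/3]].
L⁻¹R = [[1, 5, -18], [2, 7, -6], [-3, 0, -21]].
M = (L⁻¹R)A⁻¹ = [[-2, -4, 3], [3, -5, -1], [-4, -3, 1]].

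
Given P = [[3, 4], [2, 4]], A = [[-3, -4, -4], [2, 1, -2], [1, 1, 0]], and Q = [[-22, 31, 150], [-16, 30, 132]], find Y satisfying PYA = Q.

Left-multiply by P⁻¹ and right-multiply by A⁻¹: Y = P⁻¹QA⁻¹.
det P = 4, so P⁻¹ = [[1, -1], [-1/2, 3/4]].
det A = -2; the adjugate gives A⁻¹ = [[-1, 2, -6], [1, -2, 7], [-1/2, 1/2, -5/2]].
P⁻¹Q = [[-6, 1, 18], [-1, 7, 24]].
Y = (P⁻¹Q)A⁻¹ = [[-2, -5, -2], [-4, -4, -5]].

Y = [[-2, -5, -2], [-4, -4, -5]]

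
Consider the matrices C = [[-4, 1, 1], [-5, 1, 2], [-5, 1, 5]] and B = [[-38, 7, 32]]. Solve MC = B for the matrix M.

M = [[-3, 5, 5]]

Since C sits to the right of M, M = BC⁻¹.
det C = 3; the adjugate gives C⁻¹ = [[1, -4/3, 1/3], [5, -5, 1], [0, -1/3, 1/3]].
M = BC⁻¹ = [[-38, 7, 32]] · [[1, -4/3, 1/3], [5, -5, 1], [0, -1/3, 1/3]] = [[-3, 5, 5]].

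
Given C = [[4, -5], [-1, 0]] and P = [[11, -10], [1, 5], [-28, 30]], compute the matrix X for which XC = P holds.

X = [[2, -3], [-1, -5], [-6, 4]]

Since C sits to the right of X, X = PC⁻¹.
det C = -5, so C⁻¹ = [[0, -1], [-1/5, -4/5]].
X = PC⁻¹ = [[11, -10], [1, 5], [-28, 30]] · [[0, -1], [-1/5, -4/5]] = [[2, -3], [-1, -5], [-6, 4]].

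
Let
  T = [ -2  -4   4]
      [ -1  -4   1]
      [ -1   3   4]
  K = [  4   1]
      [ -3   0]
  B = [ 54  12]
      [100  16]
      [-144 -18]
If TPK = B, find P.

P = T⁻¹BK⁻¹ (apply T⁻¹ on the left and K⁻¹ on the right).
T has determinant -2; T⁻¹ = [[19/2, -14, -6], [-3/2, 2, 1], [7/2, -5, -2]].
det K = 3, so K⁻¹ = [[0, -1/3], [1, 4/3]].
T⁻¹B = [[-23, -2], [-25, -4], [-23, -2]].
P = (T⁻¹B)K⁻¹ = [[-2, 5], [-4, 3], [-2, 5]].

P = [[-2, 5], [-4, 3], [-2, 5]]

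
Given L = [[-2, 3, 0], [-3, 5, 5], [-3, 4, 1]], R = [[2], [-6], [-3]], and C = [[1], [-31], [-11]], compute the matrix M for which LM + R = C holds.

LM = C − R = [[-1], [-25], [-8]].
Left-multiplying both sides by L⁻¹ gives M = L⁻¹(C − R).
L has determinant -6; L⁻¹ = [[5/2, 1/2, -5/2], [2, 1/3, -5/3], [-1/2, 1/6, 1/6]].
M = L⁻¹(C − R) = [[5], [3], [-5]].

M = [[5], [3], [-5]]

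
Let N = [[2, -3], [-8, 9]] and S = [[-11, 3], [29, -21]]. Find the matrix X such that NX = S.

Since N multiplies X on the left, X = N⁻¹S.
det N = -6; the adjugate gives N⁻¹ = [[-3/2, -1/2], [-4/3, -1/3]].
X = N⁻¹S = [[-3/2, -1/2], [-4/3, -1/3]] · [[-11, 3], [29, -21]] = [[2, 6], [5, 3]].

X = [[2, 6], [5, 3]]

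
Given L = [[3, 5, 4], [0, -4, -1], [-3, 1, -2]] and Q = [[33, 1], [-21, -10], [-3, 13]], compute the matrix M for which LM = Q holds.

Since L multiplies M on the left, M = L⁻¹Q.
det L = -6; the adjugate gives L⁻¹ = [[-3/2, -7/3, -11/6], [-1/2, -1, -1/2], [2, 3, 2]].
M = L⁻¹Q = [[-3/2, -7/3, -11/6], [-1/2, -1, -1/2], [2, 3, 2]] · [[33, 1], [-21, -10], [-3, 13]] = [[5, -2], [6, 3], [-3, -2]].

M = [[5, -2], [6, 3], [-3, -2]]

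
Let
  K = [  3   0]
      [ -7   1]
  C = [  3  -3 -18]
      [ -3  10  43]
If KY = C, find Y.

Y = [[1, -1, -6], [4, 3, 1]]

Since K multiplies Y on the left, Y = K⁻¹C.
det K = 3; the adjugate gives K⁻¹ = [[1/3, 0], [7/3, 1]].
Y = K⁻¹C = [[1/3, 0], [7/3, 1]] · [[3, -3, -18], [-3, 10, 43]] = [[1, -1, -6], [4, 3, 1]].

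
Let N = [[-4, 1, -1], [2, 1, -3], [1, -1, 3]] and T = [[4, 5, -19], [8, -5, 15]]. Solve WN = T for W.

Since N sits to the right of W, W = TN⁻¹.
det N = -6, so N⁻¹ = [[0, 1/3, 1/3], [3/2, 11/6, 7/3], [1/2, 1/2, 1]].
W = TN⁻¹ = [[4, 5, -19], [8, -5, 15]] · [[0, 1/3, 1/3], [3/2, 11/6, 7/3], [1/2, 1/2, 1]] = [[-2, 1, -6], [0, 1, 6]].

W = [[-2, 1, -6], [0, 1, 6]]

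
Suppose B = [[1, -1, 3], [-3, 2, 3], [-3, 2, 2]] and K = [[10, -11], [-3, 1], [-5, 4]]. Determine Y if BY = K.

Since B multiplies Y on the left, Y = B⁻¹K.
det B = 1, so B⁻¹ = [[-2, 8, -9], [-3, 11, -12], [0, 1, -1]].
Y = B⁻¹K = [[-2, 8, -9], [-3, 11, -12], [0, 1, -1]] · [[10, -11], [-3, 1], [-5, 4]] = [[1, -6], [-3, -4], [2, -3]].

Y = [[1, -6], [-3, -4], [2, -3]]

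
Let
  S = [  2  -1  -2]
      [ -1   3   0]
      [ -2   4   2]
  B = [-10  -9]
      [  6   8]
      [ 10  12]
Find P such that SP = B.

Left-multiplying both sides by S⁻¹ gives P = S⁻¹B.
det S = 6, so S⁻¹ = [[1, -1, 1], [1/3, 0, 1/3], [1/3, -1, 5/6]].
P = S⁻¹B = [[1, -1, 1], [1/3, 0, 1/3], [1/3, -1, 5/6]] · [[-10, -9], [6, 8], [10, 12]] = [[-6, -5], [0, 1], [-1, -1]].

P = [[-6, -5], [0, 1], [-1, -1]]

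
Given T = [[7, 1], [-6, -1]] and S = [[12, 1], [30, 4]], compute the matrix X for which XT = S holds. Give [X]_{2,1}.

T is on the right of X, so right-multiply by T⁻¹: X = ST⁻¹.
det T = -1; the adjugate gives T⁻¹ = [[1, 1], [-6, -7]].
X = ST⁻¹ = [[12, 1], [30, 4]] · [[1, 1], [-6, -7]] = [[6, 5], [6, 2]].

6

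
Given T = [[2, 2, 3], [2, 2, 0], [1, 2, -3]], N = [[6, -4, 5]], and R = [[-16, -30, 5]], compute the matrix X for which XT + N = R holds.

XT = R − N = [[-22, -26, 0]].
T is on the right of X, so right-multiply by T⁻¹: X = (R − N)T⁻¹.
det T = 6, so T⁻¹ = [[-1, 2, -1], [1, -3/2, 1], [1/3, -1/3, 0]].
X = (R − N)T⁻¹ = [[-4, -5, -4]].

X = [[-4, -5, -4]]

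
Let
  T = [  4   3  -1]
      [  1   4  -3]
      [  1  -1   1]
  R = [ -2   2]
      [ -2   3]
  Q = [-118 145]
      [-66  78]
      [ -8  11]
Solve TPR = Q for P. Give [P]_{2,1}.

4

P = T⁻¹QR⁻¹ (apply T⁻¹ on the left and R⁻¹ on the right).
det T = -3; the adjugate gives T⁻¹ = [[-1/3, 2/3, 5/3], [4/3, -5/3, -11/3], [5/3, -7/3, -13/3]].
R has determinant -2; R⁻¹ = [[-3/2, 1], [-1, 1]].
T⁻¹Q = [[-18, 22], [-18, 23], [-8, 12]].
P = (T⁻¹Q)R⁻¹ = [[5, 4], [4, 5], [0, 4]].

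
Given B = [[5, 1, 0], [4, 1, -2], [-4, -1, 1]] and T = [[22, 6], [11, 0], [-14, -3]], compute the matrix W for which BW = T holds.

W = [[5, 0], [-3, 6], [3, 3]]

Left-multiplying both sides by B⁻¹ gives W = B⁻¹T.
det B = -1, so B⁻¹ = [[1, 1, 2], [-4, -5, -10], [0, -1, -1]].
W = B⁻¹T = [[1, 1, 2], [-4, -5, -10], [0, -1, -1]] · [[22, 6], [11, 0], [-14, -3]] = [[5, 0], [-3, 6], [3, 3]].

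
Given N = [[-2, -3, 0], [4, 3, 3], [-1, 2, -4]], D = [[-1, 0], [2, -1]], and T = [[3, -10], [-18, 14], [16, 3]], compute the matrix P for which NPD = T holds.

P = N⁻¹TD⁻¹ (apply N⁻¹ on the left and D⁻¹ on the right).
det N = -3; the adjugate gives N⁻¹ = [[6, 4, 3], [-13/3, -8/3, -2], [-11/3, -7/3, -2]].
det D = 1, so D⁻¹ = [[-1, 0], [-2, -1]].
N⁻¹T = [[-6, 5], [3, 0], [-1, -2]].
P = (N⁻¹T)D⁻¹ = [[-4, -5], [-3, 0], [5, 2]].

P = [[-4, -5], [-3, 0], [5, 2]]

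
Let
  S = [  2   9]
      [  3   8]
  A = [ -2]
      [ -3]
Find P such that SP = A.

Left-multiplying both sides by S⁻¹ gives P = S⁻¹A.
det S = -11; the adjugate gives S⁻¹ = [[-8/11, 9/11], [3/11, -2/11]].
P = S⁻¹A = [[-8/11, 9/11], [3/11, -2/11]] · [[-2], [-3]] = [[-1], [0]].

P = [[-1], [0]]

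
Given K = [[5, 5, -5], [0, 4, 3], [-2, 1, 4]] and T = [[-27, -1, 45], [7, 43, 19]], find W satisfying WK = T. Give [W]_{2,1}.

3

Right-multiplying both sides by K⁻¹ gives W = TK⁻¹.
det K = -5, so K⁻¹ = [[-13/5, 5, -7], [6/5, -2, 3], [-8/5, 3, -4]].
W = TK⁻¹ = [[-27, -1, 45], [7, 43, 19]] · [[-13/5, 5, -7], [6/5, -2, 3], [-8/5, 3, -4]] = [[-3, 2, 6], [3, 6, 4]].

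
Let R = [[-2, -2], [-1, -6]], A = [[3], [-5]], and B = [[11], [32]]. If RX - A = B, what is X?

RX = B + A = [[14], [27]].
Since R multiplies X on the left, X = R⁻¹(B + A).
R has determinant 10; R⁻¹ = [[-3/5, 1/5], [1/10, -1/5]].
X = R⁻¹(B + A) = [[-3], [-4]].

X = [[-3], [-4]]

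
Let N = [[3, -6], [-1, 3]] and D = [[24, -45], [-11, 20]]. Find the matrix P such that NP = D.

P = [[2, -5], [-3, 5]]

N is on the left of P, so left-multiply by N⁻¹: P = N⁻¹D.
det N = 3; the adjugate gives N⁻¹ = [[1, 2], [1/3, 1]].
P = N⁻¹D = [[1, 2], [1/3, 1]] · [[24, -45], [-11, 20]] = [[2, -5], [-3, 5]].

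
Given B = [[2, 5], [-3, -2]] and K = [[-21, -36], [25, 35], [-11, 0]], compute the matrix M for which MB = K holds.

B is on the right of M, so right-multiply by B⁻¹: M = KB⁻¹.
B has determinant 11; B⁻¹ = [[-2/11, -5/11], [3/11, 2/11]].
M = KB⁻¹ = [[-21, -36], [25, 35], [-11, 0]] · [[-2/11, -5/11], [3/11, 2/11]] = [[-6, 3], [5, -5], [2, 5]].

M = [[-6, 3], [5, -5], [2, 5]]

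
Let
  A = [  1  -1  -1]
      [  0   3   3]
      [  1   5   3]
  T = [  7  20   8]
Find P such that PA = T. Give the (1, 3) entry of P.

Since A sits to the right of P, P = TA⁻¹.
det A = -6, so A⁻¹ = [[1, 1/3, 0], [-1/2, -2/3, 1/2], [1/2, 1, -1/2]].
P = TA⁻¹ = [[7, 20, 8]] · [[1, 1/3, 0], [-1/2, -2/3, 1/2], [1/2, 1, -1/2]] = [[1, -3, 6]].

6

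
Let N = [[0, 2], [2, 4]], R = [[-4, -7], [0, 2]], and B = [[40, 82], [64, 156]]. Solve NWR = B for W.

W = [[2, 5], [-5, 3]]

Isolating W: multiply by N⁻¹ from the left and R⁻¹ from the right, so W = N⁻¹BR⁻¹.
det N = -4; the adjugate gives N⁻¹ = [[-1, 1/2], [1/2, 0]].
det R = -8; the adjugate gives R⁻¹ = [[-1/4, -7/8], [0, 1/2]].
N⁻¹B = [[-8, -4], [20, 41]].
W = (N⁻¹B)R⁻¹ = [[2, 5], [-5, 3]].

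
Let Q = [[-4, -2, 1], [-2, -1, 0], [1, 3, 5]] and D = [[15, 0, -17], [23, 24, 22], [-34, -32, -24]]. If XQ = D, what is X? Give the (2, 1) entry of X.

Right-multiplying both sides by Q⁻¹ gives X = DQ⁻¹.
Q has determinant -5; Q⁻¹ = [[1, -13/5, -1/5], [-2, 21/5, 2/5], [1, -2, 0]].
X = DQ⁻¹ = [[15, 0, -17], [23, 24, 22], [-34, -32, -24]] · [[1, -13/5, -1/5], [-2, 21/5, 2/5], [1, -2, 0]] = [[-2, -5, -3], [-3, -3, 5], [6, 2, -6]].

-3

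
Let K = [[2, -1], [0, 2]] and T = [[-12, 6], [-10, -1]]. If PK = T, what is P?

P = [[-6, 0], [-5, -3]]

Since K sits to the right of P, P = TK⁻¹.
det K = 4; the adjugate gives K⁻¹ = [[1/2, 1/4], [0, 1/2]].
P = TK⁻¹ = [[-12, 6], [-10, -1]] · [[1/2, 1/4], [0, 1/2]] = [[-6, 0], [-5, -3]].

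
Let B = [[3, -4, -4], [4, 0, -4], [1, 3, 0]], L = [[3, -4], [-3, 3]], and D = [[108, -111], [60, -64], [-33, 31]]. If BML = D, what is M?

M = B⁻¹DL⁻¹ (apply B⁻¹ on the left and L⁻¹ on the right).
B has determinant 4; B⁻¹ = [[3, -3, 4], [-1, 1, -1], [3, -13/4, 4]].
det L = -3, so L⁻¹ = [[-1, -4/3], [-1, -1]].
B⁻¹D = [[12, -17], [-15, 16], [-3, -1]].
M = (B⁻¹D)L⁻¹ = [[5, 1], [-1, 4], [4, 5]].

M = [[5, 1], [-1, 4], [4, 5]]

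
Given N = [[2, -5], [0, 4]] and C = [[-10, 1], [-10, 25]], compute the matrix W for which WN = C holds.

Since N sits to the right of W, W = CN⁻¹.
det N = 8, so N⁻¹ = [[1/2, 5/8], [0, 1/4]].
W = CN⁻¹ = [[-10, 1], [-10, 25]] · [[1/2, 5/8], [0, 1/4]] = [[-5, -6], [-5, 0]].

W = [[-5, -6], [-5, 0]]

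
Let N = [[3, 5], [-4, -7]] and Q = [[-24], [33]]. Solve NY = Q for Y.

Y = [[-3], [-3]]

N is on the left of Y, so left-multiply by N⁻¹: Y = N⁻¹Q.
det N = -1; the adjugate gives N⁻¹ = [[7, 5], [-4, -3]].
Y = N⁻¹Q = [[7, 5], [-4, -3]] · [[-24], [33]] = [[-3], [-3]].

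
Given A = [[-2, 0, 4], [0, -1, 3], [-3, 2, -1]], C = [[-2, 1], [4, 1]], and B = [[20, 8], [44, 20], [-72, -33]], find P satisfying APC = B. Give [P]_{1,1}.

P = A⁻¹BC⁻¹ (apply A⁻¹ on the left and C⁻¹ on the right).
det A = -2, so A⁻¹ = [[5/2, -4, -2], [9/2, -7, -3], [3/2, -2, -1]].
det C = -6; the adjugate gives C⁻¹ = [[-1/6, 1/6], [2/3, 1/3]].
A⁻¹B = [[18, 6], [-2, -5], [14, 5]].
P = (A⁻¹B)C⁻¹ = [[1, 5], [-3, -2], [1, 4]].

1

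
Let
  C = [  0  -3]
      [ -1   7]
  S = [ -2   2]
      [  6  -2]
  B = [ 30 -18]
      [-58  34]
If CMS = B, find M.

Left-multiply by C⁻¹ and right-multiply by S⁻¹: M = C⁻¹BS⁻¹.
C has determinant -3; C⁻¹ = [[-7/3, -1], [-1/3, 0]].
det S = -8, so S⁻¹ = [[1/4, 1/4], [3/4, 1/4]].
C⁻¹B = [[-12, 8], [-10, 6]].
M = (C⁻¹B)S⁻¹ = [[3, -1], [2, -1]].

M = [[3, -1], [2, -1]]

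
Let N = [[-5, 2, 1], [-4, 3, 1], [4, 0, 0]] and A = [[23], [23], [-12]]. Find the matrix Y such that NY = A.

Y = [[-3], [3], [2]]

N is on the left of Y, so left-multiply by N⁻¹: Y = N⁻¹A.
N has determinant -4; N⁻¹ = [[0, 0, 1/4], [-1, 1, -1/4], [3, -2, 7/4]].
Y = N⁻¹A = [[0, 0, 1/4], [-1, 1, -1/4], [3, -2, 7/4]] · [[23], [23], [-12]] = [[-3], [3], [2]].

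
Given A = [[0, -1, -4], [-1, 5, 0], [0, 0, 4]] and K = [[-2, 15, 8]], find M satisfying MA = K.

M = [[-5, 2, -3]]

Since A sits to the right of M, M = KA⁻¹.
A has determinant -4; A⁻¹ = [[-5, -1, -5], [-1, 0, -1], [0, 0, 1/4]].
M = KA⁻¹ = [[-2, 15, 8]] · [[-5, -1, -5], [-1, 0, -1], [0, 0, 1/4]] = [[-5, 2, -3]].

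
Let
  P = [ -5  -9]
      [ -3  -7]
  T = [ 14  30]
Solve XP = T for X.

Right-multiplying both sides by P⁻¹ gives X = TP⁻¹.
det P = 8; the adjugate gives P⁻¹ = [[-7/8, 9/8], [3/8, -5/8]].
X = TP⁻¹ = [[14, 30]] · [[-7/8, 9/8], [3/8, -5/8]] = [[-1, -3]].

X = [[-1, -3]]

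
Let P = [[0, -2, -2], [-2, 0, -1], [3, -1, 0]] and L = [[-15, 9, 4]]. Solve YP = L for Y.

Since P sits to the right of Y, Y = LP⁻¹.
P has determinant 2; P⁻¹ = [[-1/2, 1, 1], [-3/2, 3, 2], [1, -3, -2]].
Y = LP⁻¹ = [[-15, 9, 4]] · [[-1/2, 1, 1], [-3/2, 3, 2], [1, -3, -2]] = [[-2, 0, -5]].

Y = [[-2, 0, -5]]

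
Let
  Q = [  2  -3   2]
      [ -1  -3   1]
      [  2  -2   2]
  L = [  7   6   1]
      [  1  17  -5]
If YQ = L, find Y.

Since Q sits to the right of Y, Y = LQ⁻¹.
det Q = -4, so Q⁻¹ = [[1, -1/2, -3/4], [-1, 0, 1], [-2, 1/2, 9/4]].
Y = LQ⁻¹ = [[7, 6, 1], [1, 17, -5]] · [[1, -1/2, -3/4], [-1, 0, 1], [-2, 1/2, 9/4]] = [[-1, -3, 3], [-6, -3, 5]].

Y = [[-1, -3, 3], [-6, -3, 5]]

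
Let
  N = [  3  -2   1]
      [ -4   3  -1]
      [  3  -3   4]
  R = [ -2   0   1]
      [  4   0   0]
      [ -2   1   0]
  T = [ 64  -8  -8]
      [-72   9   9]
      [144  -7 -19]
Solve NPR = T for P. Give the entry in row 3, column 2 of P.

Isolating P: multiply by N⁻¹ from the left and R⁻¹ from the right, so P = N⁻¹TR⁻¹.
det N = 4, so N⁻¹ = [[9/4, 5/4, -1/4], [13/4, 9/4, -1/4], [3/4, 3/4, 1/4]].
det R = 4, so R⁻¹ = [[0, 1/4, 0], [0, 1/2, 1], [1, 1/2, 0]].
N⁻¹T = [[18, -5, -2], [10, -4, -1], [30, -1, -4]].
P = (N⁻¹T)R⁻¹ = [[-2, 1, -5], [-1, 0, -4], [-4, 5, -1]].

5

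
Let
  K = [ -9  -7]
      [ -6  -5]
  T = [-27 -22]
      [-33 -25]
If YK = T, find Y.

Y = [[1, 3], [5, -2]]

K is on the right of Y, so right-multiply by K⁻¹: Y = TK⁻¹.
K has determinant 3; K⁻¹ = [[-5/3, 7/3], [2, -3]].
Y = TK⁻¹ = [[-27, -22], [-33, -25]] · [[-5/3, 7/3], [2, -3]] = [[1, 3], [5, -2]].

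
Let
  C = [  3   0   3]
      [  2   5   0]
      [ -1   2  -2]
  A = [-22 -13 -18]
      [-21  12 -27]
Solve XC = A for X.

Right-multiplying both sides by C⁻¹ gives X = AC⁻¹.
det C = -3; the adjugate gives C⁻¹ = [[10/3, -2, 5], [-4/3, 1, -2], [-3, 2, -5]].
X = AC⁻¹ = [[-22, -13, -18], [-21, 12, -27]] · [[10/3, -2, 5], [-4/3, 1, -2], [-3, 2, -5]] = [[-2, -5, 6], [-5, 0, 6]].

X = [[-2, -5, 6], [-5, 0, 6]]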